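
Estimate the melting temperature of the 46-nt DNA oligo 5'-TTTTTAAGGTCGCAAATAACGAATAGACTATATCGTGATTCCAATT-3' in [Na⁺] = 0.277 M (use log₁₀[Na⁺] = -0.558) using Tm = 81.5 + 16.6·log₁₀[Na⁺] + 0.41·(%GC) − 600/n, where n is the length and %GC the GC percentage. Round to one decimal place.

71.7°C

Length n = 46. Base counts: T=16, C=7, A=16, G=7
G+C = 14, so %GC = 14/46 × 100 = 30.435%
Salt term: 16.6 × (-0.558) = -9.263
GC term: 0.41 × 30.435 = 12.478; length term: −600/46 = −13.043
Tm = 81.5 + (-9.263) + 12.478 − 13.043 = 71.672 → 71.7°C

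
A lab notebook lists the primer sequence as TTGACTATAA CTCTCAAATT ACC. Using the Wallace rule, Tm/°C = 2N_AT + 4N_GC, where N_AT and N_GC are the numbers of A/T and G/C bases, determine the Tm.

Base counts: G=1, C=6, A=8, T=8
So N_AT = 16 and N_GC = 7.
Tm = 2×16 + 4×7 = 60°C

60°C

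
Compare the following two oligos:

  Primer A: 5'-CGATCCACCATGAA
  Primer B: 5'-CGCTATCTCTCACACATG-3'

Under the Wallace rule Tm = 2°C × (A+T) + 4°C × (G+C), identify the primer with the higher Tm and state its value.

Primer B, 54°C

Primer A: A+T=7, G+C=7 → Tm = 2(7)+4(7) = 42°C
Primer B: A+T=9, G+C=9 → Tm = 2(9)+4(9) = 54°C
42°C vs 54°C → primer B is higher.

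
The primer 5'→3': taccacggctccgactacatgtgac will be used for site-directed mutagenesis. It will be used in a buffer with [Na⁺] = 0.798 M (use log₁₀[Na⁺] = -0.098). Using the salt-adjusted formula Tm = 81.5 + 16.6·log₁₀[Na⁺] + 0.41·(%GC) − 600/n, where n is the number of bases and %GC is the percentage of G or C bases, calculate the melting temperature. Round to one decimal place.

Length n = 25. Counting bases: T=5, C=9, G=5, A=6
G+C = 14, so %GC = 14/25 × 100 = 56%
Salt term: 16.6 × (-0.098) = -1.627
GC term: 0.41 × 56 = 22.96; length term: −600/25 = −24
Tm = 81.5 + (-1.627) + 22.96 − 24 = 78.833 → 78.8°C

78.8°C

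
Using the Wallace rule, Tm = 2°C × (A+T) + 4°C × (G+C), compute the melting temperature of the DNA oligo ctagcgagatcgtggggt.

58°C

T=4, A=3, C=3, G=8
A+T = 7, G+C = 11
Tm = 2×7 + 4×11 = 58°C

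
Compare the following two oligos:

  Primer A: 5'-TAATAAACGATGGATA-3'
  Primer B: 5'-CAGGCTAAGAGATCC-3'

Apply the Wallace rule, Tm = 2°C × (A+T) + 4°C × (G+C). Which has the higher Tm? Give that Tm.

Primer A: A+T=12, G+C=4 → Tm = 2(12)+4(4) = 40°C
Primer B: A+T=7, G+C=8 → Tm = 2(7)+4(8) = 46°C
40°C vs 46°C → primer B is higher.

Primer B, 46°C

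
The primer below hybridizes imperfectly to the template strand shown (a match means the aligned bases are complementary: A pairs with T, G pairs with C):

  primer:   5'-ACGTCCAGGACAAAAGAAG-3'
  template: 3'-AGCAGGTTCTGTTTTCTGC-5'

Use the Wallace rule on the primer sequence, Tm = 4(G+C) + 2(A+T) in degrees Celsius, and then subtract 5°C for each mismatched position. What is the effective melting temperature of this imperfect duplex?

Primer base counts: A=9, T=1, G=5, C=4 → A+T=10, G+C=9
Perfect-match Tm = 2(10) + 4(9) = 20 + 36 = 56°C
Mismatches (positions where the bases are not complementary): 3 (at positions 1, 8, 18)
Effective Tm = 56 − 3×5 = 56 − 15 = 41°C

41°C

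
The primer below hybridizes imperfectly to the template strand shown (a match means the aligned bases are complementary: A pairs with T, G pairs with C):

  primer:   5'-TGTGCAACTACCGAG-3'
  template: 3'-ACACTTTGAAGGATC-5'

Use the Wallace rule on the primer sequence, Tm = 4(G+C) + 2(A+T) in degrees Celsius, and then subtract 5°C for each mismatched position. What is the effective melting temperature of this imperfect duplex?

Primer base counts: A=4, T=3, G=4, C=4 → A+T=7, G+C=8
Perfect-match Tm = 2(7) + 4(8) = 14 + 32 = 46°C
Mismatches (positions where the bases are not complementary): 3 (at positions 5, 10, 13)
Effective Tm = 46 − 3×5 = 46 − 15 = 31°C

31°C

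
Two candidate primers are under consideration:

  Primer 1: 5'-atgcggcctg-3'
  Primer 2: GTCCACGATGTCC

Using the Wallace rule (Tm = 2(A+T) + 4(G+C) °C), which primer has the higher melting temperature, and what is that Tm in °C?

Primer 1: A+T=3, G+C=7 → Tm = 2(3)+4(7) = 34°C
Primer 2: A+T=5, G+C=8 → Tm = 2(5)+4(8) = 42°C
34°C vs 42°C → primer 2 is higher.

Primer 2, 42°C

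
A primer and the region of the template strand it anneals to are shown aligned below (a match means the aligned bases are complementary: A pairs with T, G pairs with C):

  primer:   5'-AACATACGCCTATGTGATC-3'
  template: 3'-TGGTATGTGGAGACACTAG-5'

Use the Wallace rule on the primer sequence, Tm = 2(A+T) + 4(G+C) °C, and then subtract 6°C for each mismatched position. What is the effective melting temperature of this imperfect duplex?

Primer base counts: A=6, T=5, G=3, C=5 → A+T=11, G+C=8
Perfect-match Tm = 2(11) + 4(8) = 22 + 32 = 54°C
Mismatches (positions where the bases are not complementary): 3 (at positions 2, 8, 12)
Effective Tm = 54 − 3×6 = 54 − 18 = 36°C

36°C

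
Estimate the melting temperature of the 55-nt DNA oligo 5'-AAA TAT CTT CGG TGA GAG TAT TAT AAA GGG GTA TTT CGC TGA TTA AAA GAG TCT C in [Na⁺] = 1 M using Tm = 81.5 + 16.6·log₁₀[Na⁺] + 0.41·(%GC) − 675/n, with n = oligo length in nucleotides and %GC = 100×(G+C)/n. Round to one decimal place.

Length n = 55. Counting bases: T=18, A=18, C=6, G=13
G+C = 19, so %GC = 19/55 × 100 = 34.545%
Salt term: 16.6 × (0) = 0
GC term: 0.41 × 34.545 = 14.163; length term: −675/55 = −12.273
Tm = 81.5 + (0) + 14.163 − 12.273 = 83.39 → 83.4°C

83.4°C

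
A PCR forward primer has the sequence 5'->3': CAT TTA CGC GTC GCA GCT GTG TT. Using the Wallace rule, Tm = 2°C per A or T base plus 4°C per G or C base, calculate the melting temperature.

70°C

Base counts: T=8, C=6, A=3, G=6
A+T = 11, G+C = 12
Tm = 2(11) + 4(12) = 22 + 48 = 70°C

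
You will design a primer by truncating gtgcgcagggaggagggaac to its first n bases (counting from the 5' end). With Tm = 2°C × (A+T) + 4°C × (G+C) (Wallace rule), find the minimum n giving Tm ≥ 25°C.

First 7 bases: GTGCGCA → Tm = 24°C (< 25°C)
First 8 bases: GTGCGCAG → Tm = 28°C (≥ 25°C)
Each additional base adds 2°C (A/T) or 4°C (G/C), so Tm is non-decreasing in n; n = 8 is the first length to reach 25°C.

n = 8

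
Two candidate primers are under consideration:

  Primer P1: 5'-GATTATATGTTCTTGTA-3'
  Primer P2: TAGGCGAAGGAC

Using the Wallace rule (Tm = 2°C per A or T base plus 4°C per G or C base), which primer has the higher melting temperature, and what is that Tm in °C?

Primer P1, 42°C

Primer P1: A+T=13, G+C=4 → Tm = 2(13)+4(4) = 42°C
Primer P2: A+T=5, G+C=7 → Tm = 2(5)+4(7) = 38°C
42°C vs 38°C → primer P1 is higher.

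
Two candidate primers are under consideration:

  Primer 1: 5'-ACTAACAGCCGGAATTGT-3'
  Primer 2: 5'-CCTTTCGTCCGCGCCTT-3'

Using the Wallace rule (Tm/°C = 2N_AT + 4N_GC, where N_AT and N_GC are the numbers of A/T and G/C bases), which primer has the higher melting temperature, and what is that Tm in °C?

Primer 2, 56°C

Primer 1: A+T=10, G+C=8 → Tm = 2(10)+4(8) = 52°C
Primer 2: A+T=6, G+C=11 → Tm = 2(6)+4(11) = 56°C
52°C vs 56°C → primer 2 is higher.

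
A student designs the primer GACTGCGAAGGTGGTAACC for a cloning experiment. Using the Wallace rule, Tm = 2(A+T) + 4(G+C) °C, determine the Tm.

Counting bases: C=4, A=5, G=7, T=3
AT pairs contribute 8, GC pairs contribute 11.
Tm = 2×8 + 4×11 = 60°C

60°C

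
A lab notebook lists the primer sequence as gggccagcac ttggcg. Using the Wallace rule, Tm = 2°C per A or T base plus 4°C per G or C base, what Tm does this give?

56°C

Counting bases: T=2, A=2, C=5, G=7
So N_AT = 4 and N_GC = 12.
Tm = 4·12 + 2·4 = 48 + 8 = 56°C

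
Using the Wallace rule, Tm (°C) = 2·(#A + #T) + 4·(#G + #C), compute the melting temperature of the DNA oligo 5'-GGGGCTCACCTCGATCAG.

Base counts: G=6, A=3, C=6, T=3
A+T = 6, G+C = 12
Tm = 4·12 + 2·6 = 48 + 12 = 60°C

60°C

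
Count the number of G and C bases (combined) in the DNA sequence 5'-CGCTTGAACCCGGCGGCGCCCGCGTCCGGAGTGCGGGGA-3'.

G=17, T=4, C=14, A=4
G+C = 17 + 14 = 31

31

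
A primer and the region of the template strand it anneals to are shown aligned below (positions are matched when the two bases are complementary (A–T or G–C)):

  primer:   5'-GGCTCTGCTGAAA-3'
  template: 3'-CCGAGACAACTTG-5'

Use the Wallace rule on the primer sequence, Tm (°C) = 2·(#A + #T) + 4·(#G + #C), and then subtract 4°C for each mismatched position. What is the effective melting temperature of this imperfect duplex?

32°C

Primer base counts: A=3, T=3, G=4, C=3 → A+T=6, G+C=7
Perfect-match Tm = 2(6) + 4(7) = 12 + 28 = 40°C
Mismatches (positions where the bases are not complementary): 2 (at positions 8, 13)
Effective Tm = 40 − 2×4 = 40 − 8 = 32°C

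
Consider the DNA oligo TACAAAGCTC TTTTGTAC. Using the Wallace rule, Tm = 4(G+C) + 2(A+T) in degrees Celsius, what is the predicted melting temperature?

48°C

Scanning the sequence gives C=4, A=5, G=2, T=7.
AT pairs contribute 12, GC pairs contribute 6.
Tm = 2×12 + 4×6 = 48°C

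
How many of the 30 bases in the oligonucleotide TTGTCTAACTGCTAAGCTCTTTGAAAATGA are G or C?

10

A=9, C=5, G=5, T=11
G+C = 5 + 5 = 10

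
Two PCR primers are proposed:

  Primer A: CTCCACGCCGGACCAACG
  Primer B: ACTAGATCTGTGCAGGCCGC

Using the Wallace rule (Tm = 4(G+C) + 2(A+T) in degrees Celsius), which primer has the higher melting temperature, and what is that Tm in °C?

Primer A: A+T=5, G+C=13 → Tm = 2(5)+4(13) = 62°C
Primer B: A+T=8, G+C=12 → Tm = 2(8)+4(12) = 64°C
62°C vs 64°C → primer B is higher.

Primer B, 64°C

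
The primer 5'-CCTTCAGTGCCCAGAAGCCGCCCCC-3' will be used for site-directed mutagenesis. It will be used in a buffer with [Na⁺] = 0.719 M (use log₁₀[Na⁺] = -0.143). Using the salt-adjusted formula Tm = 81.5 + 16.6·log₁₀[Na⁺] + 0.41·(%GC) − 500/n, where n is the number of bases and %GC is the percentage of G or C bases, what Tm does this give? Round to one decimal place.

Length n = 25. Base counts: G=5, T=3, A=4, C=13
G+C = 18, so %GC = 18/25 × 100 = 72%
Salt term: 16.6 × (-0.143) = -2.374
GC term: 0.41 × 72 = 29.52; length term: −500/25 = −20
Tm = 81.5 + (-2.374) + 29.52 − 20 = 88.646 → 88.6°C

88.6°C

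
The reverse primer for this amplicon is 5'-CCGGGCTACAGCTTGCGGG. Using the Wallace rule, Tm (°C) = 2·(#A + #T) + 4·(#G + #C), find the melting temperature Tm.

66°C

Counting bases: T=3, C=6, G=8, A=2
A+T = 5, G+C = 14
Tm = 2(5) + 4(14) = 10 + 56 = 66°C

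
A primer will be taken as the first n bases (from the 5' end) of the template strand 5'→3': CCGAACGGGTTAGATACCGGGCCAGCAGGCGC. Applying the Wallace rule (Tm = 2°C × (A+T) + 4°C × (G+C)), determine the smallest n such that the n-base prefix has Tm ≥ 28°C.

n = 8

First 7 bases: CCGAACG → Tm = 24°C (< 28°C)
First 8 bases: CCGAACGG → Tm = 28°C (≥ 28°C)
Each additional base adds 2°C (A/T) or 4°C (G/C), so Tm is non-decreasing in n; n = 8 is the first length to reach 28°C.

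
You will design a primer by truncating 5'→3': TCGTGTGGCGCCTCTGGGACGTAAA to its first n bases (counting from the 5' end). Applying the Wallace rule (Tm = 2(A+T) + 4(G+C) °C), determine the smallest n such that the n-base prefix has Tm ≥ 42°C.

First 11 bases: TCGTGTGGCGC → Tm = 38°C (< 42°C)
First 12 bases: TCGTGTGGCGCC → Tm = 42°C (≥ 42°C)
Since every base adds ≥2°C, Tm only increases with n, so the threshold is first crossed at n = 12.

n = 12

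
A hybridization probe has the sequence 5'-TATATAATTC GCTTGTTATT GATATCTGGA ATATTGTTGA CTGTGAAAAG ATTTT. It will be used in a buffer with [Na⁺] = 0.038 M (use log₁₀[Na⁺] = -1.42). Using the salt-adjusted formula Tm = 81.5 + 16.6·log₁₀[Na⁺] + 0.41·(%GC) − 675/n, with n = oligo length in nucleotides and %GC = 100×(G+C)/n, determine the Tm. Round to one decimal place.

56.1°C

Length n = 55. Scanning the sequence gives C=4, T=25, G=10, A=16.
G+C = 14, so %GC = 14/55 × 100 = 25.455%
Salt term: 16.6 × (-1.42) = -23.572
GC term: 0.41 × 25.455 = 10.437; length term: −675/55 = −12.273
Tm = 81.5 + (-23.572) + 10.437 − 12.273 = 56.092 → 56.1°C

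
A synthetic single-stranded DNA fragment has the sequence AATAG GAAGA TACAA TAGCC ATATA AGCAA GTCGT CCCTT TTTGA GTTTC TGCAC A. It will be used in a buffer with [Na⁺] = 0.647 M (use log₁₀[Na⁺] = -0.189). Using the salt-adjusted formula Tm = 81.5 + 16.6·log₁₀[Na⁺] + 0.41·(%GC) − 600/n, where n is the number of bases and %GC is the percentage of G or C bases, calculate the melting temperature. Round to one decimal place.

83.0°C

Length n = 56. Base counts: A=19, G=10, C=11, T=16
G+C = 21, so %GC = 21/56 × 100 = 37.5%
Salt term: 16.6 × (-0.189) = -3.137
GC term: 0.41 × 37.5 = 15.375; length term: −600/56 = −10.714
Tm = 81.5 + (-3.137) + 15.375 − 10.714 = 83.024 → 83.0°C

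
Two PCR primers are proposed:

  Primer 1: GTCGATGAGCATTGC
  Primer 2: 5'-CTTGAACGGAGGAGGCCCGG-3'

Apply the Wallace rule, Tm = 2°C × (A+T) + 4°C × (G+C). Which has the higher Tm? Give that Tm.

Primer 1: A+T=7, G+C=8 → Tm = 2(7)+4(8) = 46°C
Primer 2: A+T=6, G+C=14 → Tm = 2(6)+4(14) = 68°C
46°C vs 68°C → primer 2 is higher.

Primer 2, 68°C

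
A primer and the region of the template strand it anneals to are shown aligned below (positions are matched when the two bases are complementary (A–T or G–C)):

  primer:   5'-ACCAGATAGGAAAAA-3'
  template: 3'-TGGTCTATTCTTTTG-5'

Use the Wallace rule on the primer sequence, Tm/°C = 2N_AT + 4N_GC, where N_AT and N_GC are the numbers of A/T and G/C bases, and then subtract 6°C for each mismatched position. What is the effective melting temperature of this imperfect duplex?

Primer base counts: A=9, T=1, G=3, C=2 → A+T=10, G+C=5
Perfect-match Tm = 2(10) + 4(5) = 20 + 20 = 40°C
Mismatches (positions where the bases are not complementary): 2 (at positions 9, 15)
Effective Tm = 40 − 2×6 = 40 − 12 = 28°C

28°C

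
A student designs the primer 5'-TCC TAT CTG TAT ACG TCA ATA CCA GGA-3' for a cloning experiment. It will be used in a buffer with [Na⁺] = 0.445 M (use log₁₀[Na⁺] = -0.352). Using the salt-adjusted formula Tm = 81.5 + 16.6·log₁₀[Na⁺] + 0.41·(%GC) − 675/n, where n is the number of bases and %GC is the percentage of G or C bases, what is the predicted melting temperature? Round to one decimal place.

Length n = 27. Base counts: T=8, C=7, A=8, G=4
G+C = 11, so %GC = 11/27 × 100 = 40.741%
Salt term: 16.6 × (-0.352) = -5.843
GC term: 0.41 × 40.741 = 16.704; length term: −675/27 = −25
Tm = 81.5 + (-5.843) + 16.704 − 25 = 67.361 → 67.4°C

67.4°C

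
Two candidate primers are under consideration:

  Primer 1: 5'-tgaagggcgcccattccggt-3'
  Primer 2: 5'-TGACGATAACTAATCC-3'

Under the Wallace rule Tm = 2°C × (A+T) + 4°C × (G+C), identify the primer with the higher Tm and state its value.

Primer 1, 66°C

Primer 1: A+T=7, G+C=13 → Tm = 2(7)+4(13) = 66°C
Primer 2: A+T=10, G+C=6 → Tm = 2(10)+4(6) = 44°C
66°C vs 44°C → primer 1 is higher.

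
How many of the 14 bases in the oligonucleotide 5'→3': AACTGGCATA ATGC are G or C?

6

Counting bases: T=3, G=3, A=5, C=3
Total G or C: 3 + 3 = 6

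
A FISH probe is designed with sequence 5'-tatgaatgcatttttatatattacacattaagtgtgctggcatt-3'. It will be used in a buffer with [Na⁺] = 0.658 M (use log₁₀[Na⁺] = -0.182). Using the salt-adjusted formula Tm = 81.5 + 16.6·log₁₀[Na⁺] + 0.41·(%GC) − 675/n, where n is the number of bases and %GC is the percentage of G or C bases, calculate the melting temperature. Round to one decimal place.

Length n = 44. Base counts: T=19, C=5, G=7, A=13
G+C = 12, so %GC = 12/44 × 100 = 27.273%
Salt term: 16.6 × (-0.182) = -3.021
GC term: 0.41 × 27.273 = 11.182; length term: −675/44 = −15.341
Tm = 81.5 + (-3.021) + 11.182 − 15.341 = 74.32 → 74.3°C

74.3°C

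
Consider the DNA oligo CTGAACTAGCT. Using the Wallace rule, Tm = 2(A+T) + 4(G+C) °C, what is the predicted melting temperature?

32°C

Counting bases: T=3, A=3, C=3, G=2
AT pairs contribute 6, GC pairs contribute 5.
Tm = 4·5 + 2·6 = 20 + 12 = 32°C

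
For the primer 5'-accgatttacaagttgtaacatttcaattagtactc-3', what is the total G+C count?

Base counts: G=4, T=13, C=7, A=12
G+C = 4 + 7 = 11

11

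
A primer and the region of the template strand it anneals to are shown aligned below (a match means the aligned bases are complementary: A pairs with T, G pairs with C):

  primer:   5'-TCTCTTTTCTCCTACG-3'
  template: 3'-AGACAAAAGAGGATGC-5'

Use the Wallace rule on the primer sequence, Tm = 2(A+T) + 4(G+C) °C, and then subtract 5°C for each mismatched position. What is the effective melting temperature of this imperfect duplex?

Primer base counts: A=1, T=8, G=1, C=6 → A+T=9, G+C=7
Perfect-match Tm = 2(9) + 4(7) = 18 + 28 = 46°C
Mismatches (positions where the bases are not complementary): 1 (at position 4)
Effective Tm = 46 − 1×5 = 46 − 5 = 41°C

41°C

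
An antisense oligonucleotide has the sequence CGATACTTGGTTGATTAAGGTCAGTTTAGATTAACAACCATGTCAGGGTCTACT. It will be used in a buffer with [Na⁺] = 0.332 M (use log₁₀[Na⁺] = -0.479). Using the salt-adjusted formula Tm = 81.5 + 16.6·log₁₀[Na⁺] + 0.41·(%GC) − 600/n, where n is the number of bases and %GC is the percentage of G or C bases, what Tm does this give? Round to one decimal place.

78.4°C

Length n = 54. Scanning the sequence gives G=12, T=18, A=15, C=9.
G+C = 21, so %GC = 21/54 × 100 = 38.889%
Salt term: 16.6 × (-0.479) = -7.951
GC term: 0.41 × 38.889 = 15.944; length term: −600/54 = −11.111
Tm = 81.5 + (-7.951) + 15.944 − 11.111 = 78.382 → 78.4°C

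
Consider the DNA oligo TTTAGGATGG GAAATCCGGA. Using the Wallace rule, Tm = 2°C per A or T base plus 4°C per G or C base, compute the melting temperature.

58°C

Base counts: C=2, T=5, G=7, A=6
A+T = 11, G+C = 9
Tm = 2×11 + 4×9 = 58°C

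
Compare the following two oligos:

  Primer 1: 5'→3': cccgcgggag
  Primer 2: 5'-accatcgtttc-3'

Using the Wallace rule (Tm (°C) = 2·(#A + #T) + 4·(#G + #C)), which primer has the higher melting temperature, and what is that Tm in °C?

Primer 1, 38°C

Primer 1: A+T=1, G+C=9 → Tm = 2(1)+4(9) = 38°C
Primer 2: A+T=6, G+C=5 → Tm = 2(6)+4(5) = 32°C
38°C vs 32°C → primer 1 is higher.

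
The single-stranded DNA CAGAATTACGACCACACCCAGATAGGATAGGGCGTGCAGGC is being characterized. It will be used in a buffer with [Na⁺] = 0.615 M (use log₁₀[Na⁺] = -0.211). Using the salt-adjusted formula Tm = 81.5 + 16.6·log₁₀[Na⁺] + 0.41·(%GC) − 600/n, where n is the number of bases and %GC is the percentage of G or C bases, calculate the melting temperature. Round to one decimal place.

86.4°C

Length n = 41. Base counts: G=12, T=5, A=13, C=11
G+C = 23, so %GC = 23/41 × 100 = 56.098%
Salt term: 16.6 × (-0.211) = -3.503
GC term: 0.41 × 56.098 = 23; length term: −600/41 = −14.634
Tm = 81.5 + (-3.503) + 23 − 14.634 = 86.363 → 86.4°C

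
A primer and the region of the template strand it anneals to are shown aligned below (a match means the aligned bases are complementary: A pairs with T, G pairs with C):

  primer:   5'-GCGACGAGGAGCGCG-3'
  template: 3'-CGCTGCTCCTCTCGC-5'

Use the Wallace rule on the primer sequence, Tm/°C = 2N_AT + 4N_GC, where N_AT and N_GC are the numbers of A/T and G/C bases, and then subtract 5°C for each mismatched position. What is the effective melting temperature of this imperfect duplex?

Primer base counts: A=3, T=0, G=8, C=4 → A+T=3, G+C=12
Perfect-match Tm = 2(3) + 4(12) = 6 + 48 = 54°C
Mismatches (positions where the bases are not complementary): 1 (at position 12)
Effective Tm = 54 − 1×5 = 54 − 5 = 49°C

49°C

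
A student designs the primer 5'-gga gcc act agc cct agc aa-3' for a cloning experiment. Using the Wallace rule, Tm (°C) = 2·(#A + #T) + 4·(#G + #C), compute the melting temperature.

64°C

Base counts: A=6, G=5, T=2, C=7
So N_AT = 8 and N_GC = 12.
Tm = 2×8 + 4×12 = 64°C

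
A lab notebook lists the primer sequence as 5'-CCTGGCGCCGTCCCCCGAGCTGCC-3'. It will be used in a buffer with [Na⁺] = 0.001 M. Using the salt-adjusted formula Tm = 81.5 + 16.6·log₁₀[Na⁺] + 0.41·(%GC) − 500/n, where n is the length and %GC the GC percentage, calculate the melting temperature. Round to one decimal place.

45.0°C

Length n = 24. G=7, T=3, A=1, C=13
G+C = 20, so %GC = 20/24 × 100 = 83.333%
Salt term: 16.6 × (-3) = -49.8
GC term: 0.41 × 83.333 = 34.167; length term: −500/24 = −20.833
Tm = 81.5 + (-49.8) + 34.167 − 20.833 = 45.034 → 45.0°C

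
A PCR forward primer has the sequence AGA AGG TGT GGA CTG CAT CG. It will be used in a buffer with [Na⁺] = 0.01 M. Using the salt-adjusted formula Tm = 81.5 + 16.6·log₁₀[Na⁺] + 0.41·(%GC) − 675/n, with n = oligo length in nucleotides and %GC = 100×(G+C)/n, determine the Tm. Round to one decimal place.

37.1°C

Length n = 20. Scanning the sequence gives C=3, A=5, T=4, G=8.
G+C = 11, so %GC = 11/20 × 100 = 55%
Salt term: 16.6 × (-2) = -33.2
GC term: 0.41 × 55 = 22.55; length term: −675/20 = −33.75
Tm = 81.5 + (-33.2) + 22.55 − 33.75 = 37.1 → 37.1°C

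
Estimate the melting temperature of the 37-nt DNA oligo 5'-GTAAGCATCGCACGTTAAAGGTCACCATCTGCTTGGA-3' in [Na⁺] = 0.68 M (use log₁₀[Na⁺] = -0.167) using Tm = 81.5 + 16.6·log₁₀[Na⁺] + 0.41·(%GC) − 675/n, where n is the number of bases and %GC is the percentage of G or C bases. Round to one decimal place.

80.4°C

Length n = 37. Base counts: A=10, T=9, C=9, G=9
G+C = 18, so %GC = 18/37 × 100 = 48.649%
Salt term: 16.6 × (-0.167) = -2.772
GC term: 0.41 × 48.649 = 19.946; length term: −675/37 = −18.243
Tm = 81.5 + (-2.772) + 19.946 − 18.243 = 80.431 → 80.4°C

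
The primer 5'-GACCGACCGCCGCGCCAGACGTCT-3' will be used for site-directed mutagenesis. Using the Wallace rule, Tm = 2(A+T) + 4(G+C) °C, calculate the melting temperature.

Scanning the sequence gives G=7, T=2, A=4, C=11.
A+T = 6, G+C = 18
Tm = 4·18 + 2·6 = 72 + 12 = 84°C

84°C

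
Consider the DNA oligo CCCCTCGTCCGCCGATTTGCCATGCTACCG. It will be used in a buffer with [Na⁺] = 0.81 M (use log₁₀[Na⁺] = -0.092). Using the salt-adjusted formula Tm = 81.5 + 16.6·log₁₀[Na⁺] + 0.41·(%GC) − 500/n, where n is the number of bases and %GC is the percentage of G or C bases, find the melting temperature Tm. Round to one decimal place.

Length n = 30. Counting bases: A=3, T=7, G=6, C=14
G+C = 20, so %GC = 20/30 × 100 = 66.667%
Salt term: 16.6 × (-0.092) = -1.527
GC term: 0.41 × 66.667 = 27.333; length term: −500/30 = −16.667
Tm = 81.5 + (-1.527) + 27.333 − 16.667 = 90.639 → 90.6°C

90.6°C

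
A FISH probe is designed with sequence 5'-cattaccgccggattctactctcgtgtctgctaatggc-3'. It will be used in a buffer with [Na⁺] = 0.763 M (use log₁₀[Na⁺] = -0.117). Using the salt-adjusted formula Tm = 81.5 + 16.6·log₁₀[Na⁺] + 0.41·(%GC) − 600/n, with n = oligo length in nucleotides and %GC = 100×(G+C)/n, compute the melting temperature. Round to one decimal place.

85.3°C

Length n = 38. T=12, C=12, A=6, G=8
G+C = 20, so %GC = 20/38 × 100 = 52.632%
Salt term: 16.6 × (-0.117) = -1.942
GC term: 0.41 × 52.632 = 21.579; length term: −600/38 = −15.789
Tm = 81.5 + (-1.942) + 21.579 − 15.789 = 85.348 → 85.3°C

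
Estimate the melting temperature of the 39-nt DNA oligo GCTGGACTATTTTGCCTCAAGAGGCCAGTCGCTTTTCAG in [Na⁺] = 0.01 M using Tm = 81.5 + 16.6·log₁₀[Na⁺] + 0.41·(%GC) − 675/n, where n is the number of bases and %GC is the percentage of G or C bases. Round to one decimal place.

Length n = 39. Base counts: G=10, C=10, A=7, T=12
G+C = 20, so %GC = 20/39 × 100 = 51.282%
Salt term: 16.6 × (-2) = -33.2
GC term: 0.41 × 51.282 = 21.026; length term: −675/39 = −17.308
Tm = 81.5 + (-33.2) + 21.026 − 17.308 = 52.018 → 52.0°C

52.0°C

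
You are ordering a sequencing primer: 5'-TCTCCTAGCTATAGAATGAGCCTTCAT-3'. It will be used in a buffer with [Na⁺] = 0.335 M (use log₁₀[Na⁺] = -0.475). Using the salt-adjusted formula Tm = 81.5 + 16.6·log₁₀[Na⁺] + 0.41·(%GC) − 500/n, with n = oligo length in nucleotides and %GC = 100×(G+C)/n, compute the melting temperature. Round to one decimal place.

71.8°C

Length n = 27. T=9, A=7, G=4, C=7
G+C = 11, so %GC = 11/27 × 100 = 40.741%
Salt term: 16.6 × (-0.475) = -7.885
GC term: 0.41 × 40.741 = 16.704; length term: −500/27 = −18.519
Tm = 81.5 + (-7.885) + 16.704 − 18.519 = 71.8 → 71.8°C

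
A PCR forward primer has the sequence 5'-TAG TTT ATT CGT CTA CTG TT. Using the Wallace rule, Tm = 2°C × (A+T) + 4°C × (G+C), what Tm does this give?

A=3, C=3, T=11, G=3
So N_AT = 14 and N_GC = 6.
Tm = 2×14 + 4×6 = 52°C

52°C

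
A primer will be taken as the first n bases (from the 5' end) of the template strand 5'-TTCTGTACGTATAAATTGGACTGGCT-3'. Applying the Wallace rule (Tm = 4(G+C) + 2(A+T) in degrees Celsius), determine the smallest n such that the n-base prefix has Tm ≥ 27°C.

n = 10

First 9 bases: TTCTGTACG → Tm = 26°C (< 27°C)
First 10 bases: TTCTGTACGT → Tm = 28°C (≥ 27°C)
Each additional base adds 2°C (A/T) or 4°C (G/C), so Tm is non-decreasing in n; n = 10 is the first length to reach 27°C.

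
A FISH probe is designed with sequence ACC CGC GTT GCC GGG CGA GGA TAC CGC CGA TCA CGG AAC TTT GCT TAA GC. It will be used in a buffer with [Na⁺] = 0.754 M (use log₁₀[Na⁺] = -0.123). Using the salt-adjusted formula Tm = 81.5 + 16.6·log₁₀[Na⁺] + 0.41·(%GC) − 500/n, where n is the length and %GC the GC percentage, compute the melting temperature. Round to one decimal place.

Length n = 50. T=9, C=16, G=15, A=10
G+C = 31, so %GC = 31/50 × 100 = 62%
Salt term: 16.6 × (-0.123) = -2.042
GC term: 0.41 × 62 = 25.42; length term: −500/50 = −10
Tm = 81.5 + (-2.042) + 25.42 − 10 = 94.878 → 94.9°C

94.9°C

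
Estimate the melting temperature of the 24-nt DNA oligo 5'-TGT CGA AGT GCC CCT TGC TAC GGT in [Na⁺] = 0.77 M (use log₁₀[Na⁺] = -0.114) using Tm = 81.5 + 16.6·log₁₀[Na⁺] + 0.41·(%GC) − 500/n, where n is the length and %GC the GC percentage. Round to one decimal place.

82.7°C

Length n = 24. Counting bases: A=3, T=7, G=7, C=7
G+C = 14, so %GC = 14/24 × 100 = 58.333%
Salt term: 16.6 × (-0.114) = -1.892
GC term: 0.41 × 58.333 = 23.917; length term: −500/24 = −20.833
Tm = 81.5 + (-1.892) + 23.917 − 20.833 = 82.692 → 82.7°C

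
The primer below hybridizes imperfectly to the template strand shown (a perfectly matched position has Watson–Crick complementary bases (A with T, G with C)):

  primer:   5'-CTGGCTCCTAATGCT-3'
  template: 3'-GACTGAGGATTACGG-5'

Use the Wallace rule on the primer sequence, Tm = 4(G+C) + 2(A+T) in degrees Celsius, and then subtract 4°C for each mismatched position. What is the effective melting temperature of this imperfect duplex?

Primer base counts: A=2, T=5, G=3, C=5 → A+T=7, G+C=8
Perfect-match Tm = 2(7) + 4(8) = 14 + 32 = 46°C
Mismatches (positions where the bases are not complementary): 2 (at positions 4, 15)
Effective Tm = 46 − 2×4 = 46 − 8 = 38°C

38°C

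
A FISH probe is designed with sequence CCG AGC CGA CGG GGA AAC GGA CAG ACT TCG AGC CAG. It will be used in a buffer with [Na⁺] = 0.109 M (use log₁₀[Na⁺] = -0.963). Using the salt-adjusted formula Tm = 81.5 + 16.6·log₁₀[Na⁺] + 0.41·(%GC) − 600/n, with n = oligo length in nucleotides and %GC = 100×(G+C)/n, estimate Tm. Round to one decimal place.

76.2°C

Length n = 36. Base counts: T=2, C=11, G=13, A=10
G+C = 24, so %GC = 24/36 × 100 = 66.667%
Salt term: 16.6 × (-0.963) = -15.986
GC term: 0.41 × 66.667 = 27.333; length term: −600/36 = −16.667
Tm = 81.5 + (-15.986) + 27.333 − 16.667 = 76.18 → 76.2°C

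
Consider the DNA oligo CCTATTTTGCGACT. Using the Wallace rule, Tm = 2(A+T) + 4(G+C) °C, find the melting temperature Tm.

C=4, G=2, T=6, A=2
A+T = 8, G+C = 6
Tm = 4·6 + 2·8 = 24 + 16 = 40°C

40°C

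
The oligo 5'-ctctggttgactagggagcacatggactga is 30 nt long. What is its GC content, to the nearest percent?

53%

Base counts: G=10, C=6, T=7, A=7
G+C = 10 + 6 = 16 out of 30 bases
%GC = 16/30 × 100 = 53.33% ≈ 53%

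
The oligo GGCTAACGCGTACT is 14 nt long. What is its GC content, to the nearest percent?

Base counts: G=4, A=3, C=4, T=3
G+C = 4 + 4 = 8 out of 14 bases
%GC = 8/14 × 100 = 57.14% ≈ 57%

57%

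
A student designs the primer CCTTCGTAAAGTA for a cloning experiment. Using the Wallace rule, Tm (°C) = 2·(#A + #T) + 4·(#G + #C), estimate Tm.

36°C

Scanning the sequence gives A=4, T=4, G=2, C=3.
AT pairs contribute 8, GC pairs contribute 5.
Tm = 4·5 + 2·8 = 20 + 16 = 36°C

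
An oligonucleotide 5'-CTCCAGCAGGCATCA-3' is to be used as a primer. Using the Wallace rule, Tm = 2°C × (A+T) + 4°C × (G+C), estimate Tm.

Counting bases: T=2, C=6, G=3, A=4
So N_AT = 6 and N_GC = 9.
Tm = 2(6) + 4(9) = 12 + 36 = 48°C

48°C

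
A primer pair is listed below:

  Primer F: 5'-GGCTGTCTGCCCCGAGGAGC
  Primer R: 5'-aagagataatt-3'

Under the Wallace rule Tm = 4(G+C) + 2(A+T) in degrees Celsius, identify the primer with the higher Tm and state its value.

Primer F, 70°C

Primer F: A+T=5, G+C=15 → Tm = 2(5)+4(15) = 70°C
Primer R: A+T=9, G+C=2 → Tm = 2(9)+4(2) = 26°C
70°C vs 26°C → primer F is higher.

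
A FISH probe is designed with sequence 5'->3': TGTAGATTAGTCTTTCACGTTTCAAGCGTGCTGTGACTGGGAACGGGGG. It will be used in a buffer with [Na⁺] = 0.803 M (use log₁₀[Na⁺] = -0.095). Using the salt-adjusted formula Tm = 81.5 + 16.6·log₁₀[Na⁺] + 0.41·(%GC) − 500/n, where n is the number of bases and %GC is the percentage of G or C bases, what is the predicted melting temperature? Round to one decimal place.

90.6°C

Length n = 49. Scanning the sequence gives T=15, A=9, G=17, C=8.
G+C = 25, so %GC = 25/49 × 100 = 51.02%
Salt term: 16.6 × (-0.095) = -1.577
GC term: 0.41 × 51.02 = 20.918; length term: −500/49 = −10.204
Tm = 81.5 + (-1.577) + 20.918 − 10.204 = 90.637 → 90.6°C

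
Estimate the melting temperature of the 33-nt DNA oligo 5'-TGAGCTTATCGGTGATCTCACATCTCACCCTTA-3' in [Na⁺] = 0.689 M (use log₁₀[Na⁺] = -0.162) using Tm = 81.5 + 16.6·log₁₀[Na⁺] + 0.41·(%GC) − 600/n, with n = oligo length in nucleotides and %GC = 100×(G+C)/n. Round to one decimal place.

Length n = 33. Counting bases: G=5, A=7, T=11, C=10
G+C = 15, so %GC = 15/33 × 100 = 45.455%
Salt term: 16.6 × (-0.162) = -2.689
GC term: 0.41 × 45.455 = 18.637; length term: −600/33 = −18.182
Tm = 81.5 + (-2.689) + 18.637 − 18.182 = 79.266 → 79.3°C

79.3°C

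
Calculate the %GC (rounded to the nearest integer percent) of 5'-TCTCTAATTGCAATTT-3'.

25%

Counting bases: C=3, G=1, A=4, T=8
G+C = 1 + 3 = 4 out of 16 bases
%GC = 4/16 × 100 = 25% ≈ 25%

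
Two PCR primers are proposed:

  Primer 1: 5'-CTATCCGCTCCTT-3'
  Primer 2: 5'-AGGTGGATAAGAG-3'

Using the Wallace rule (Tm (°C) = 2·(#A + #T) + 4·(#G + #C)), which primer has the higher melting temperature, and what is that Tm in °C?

Primer 1, 40°C

Primer 1: A+T=6, G+C=7 → Tm = 2(6)+4(7) = 40°C
Primer 2: A+T=7, G+C=6 → Tm = 2(7)+4(6) = 38°C
40°C vs 38°C → primer 1 is higher.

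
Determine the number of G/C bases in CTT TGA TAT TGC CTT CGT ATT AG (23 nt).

Base counts: G=4, C=4, T=11, A=4
Total G or C: 4 + 4 = 8

8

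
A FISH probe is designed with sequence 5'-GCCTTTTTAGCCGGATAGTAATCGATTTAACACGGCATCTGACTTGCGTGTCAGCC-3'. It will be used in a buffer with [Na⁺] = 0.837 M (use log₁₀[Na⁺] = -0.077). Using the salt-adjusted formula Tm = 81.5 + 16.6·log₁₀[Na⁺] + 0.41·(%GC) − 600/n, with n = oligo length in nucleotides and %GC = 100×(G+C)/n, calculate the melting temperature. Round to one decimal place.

Length n = 56. Scanning the sequence gives C=14, A=12, G=13, T=17.
G+C = 27, so %GC = 27/56 × 100 = 48.214%
Salt term: 16.6 × (-0.077) = -1.278
GC term: 0.41 × 48.214 = 19.768; length term: −600/56 = −10.714
Tm = 81.5 + (-1.278) + 19.768 − 10.714 = 89.276 → 89.3°C

89.3°C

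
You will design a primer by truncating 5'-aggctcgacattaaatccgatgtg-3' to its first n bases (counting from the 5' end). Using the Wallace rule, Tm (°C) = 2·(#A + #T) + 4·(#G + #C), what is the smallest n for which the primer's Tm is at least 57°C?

n = 20

First 19 bases: AGGCTCGACATTAAATCCG → Tm = 56°C (< 57°C)
First 20 bases: AGGCTCGACATTAAATCCGA → Tm = 58°C (≥ 57°C)
Each additional base adds 2°C (A/T) or 4°C (G/C), so Tm is non-decreasing in n; n = 20 is the first length to reach 57°C.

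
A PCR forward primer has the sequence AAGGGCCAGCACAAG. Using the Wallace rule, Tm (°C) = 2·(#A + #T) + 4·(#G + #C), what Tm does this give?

C=4, G=5, T=0, A=6
AT pairs contribute 6, GC pairs contribute 9.
Tm = 4·9 + 2·6 = 36 + 12 = 48°C

48°C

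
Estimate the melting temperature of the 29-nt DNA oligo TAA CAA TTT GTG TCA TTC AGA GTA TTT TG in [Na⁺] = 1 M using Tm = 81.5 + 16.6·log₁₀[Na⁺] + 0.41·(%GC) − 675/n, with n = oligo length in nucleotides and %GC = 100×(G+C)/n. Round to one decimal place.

69.5°C

Length n = 29. Scanning the sequence gives A=8, C=3, G=5, T=13.
G+C = 8, so %GC = 8/29 × 100 = 27.586%
Salt term: 16.6 × (0) = 0
GC term: 0.41 × 27.586 = 11.31; length term: −675/29 = −23.276
Tm = 81.5 + (0) + 11.31 − 23.276 = 69.534 → 69.5°C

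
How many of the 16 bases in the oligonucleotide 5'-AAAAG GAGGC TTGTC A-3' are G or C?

Base counts: A=6, T=3, C=2, G=5
Total G or C: 5 + 2 = 7

7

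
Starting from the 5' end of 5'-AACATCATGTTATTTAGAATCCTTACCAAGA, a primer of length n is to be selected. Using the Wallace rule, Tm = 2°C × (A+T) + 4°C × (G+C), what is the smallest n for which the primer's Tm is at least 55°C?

First 21 bases: AACATCATGTTATTTAGAATC → Tm = 52°C (< 55°C)
First 22 bases: AACATCATGTTATTTAGAATCC → Tm = 56°C (≥ 55°C)
Each additional base adds 2°C (A/T) or 4°C (G/C), so Tm is non-decreasing in n; n = 22 is the first length to reach 55°C.

n = 22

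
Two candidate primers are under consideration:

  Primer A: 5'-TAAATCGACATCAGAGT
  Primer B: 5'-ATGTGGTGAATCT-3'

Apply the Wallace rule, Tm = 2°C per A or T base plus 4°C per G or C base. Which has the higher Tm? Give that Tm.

Primer A, 46°C

Primer A: A+T=11, G+C=6 → Tm = 2(11)+4(6) = 46°C
Primer B: A+T=8, G+C=5 → Tm = 2(8)+4(5) = 36°C
46°C vs 36°C → primer A is higher.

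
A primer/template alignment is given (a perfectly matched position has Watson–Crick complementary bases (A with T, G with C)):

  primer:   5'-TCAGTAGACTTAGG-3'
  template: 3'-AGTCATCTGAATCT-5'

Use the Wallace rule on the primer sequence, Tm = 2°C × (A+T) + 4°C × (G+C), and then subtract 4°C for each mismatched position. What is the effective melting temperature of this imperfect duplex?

36°C

Primer base counts: A=4, T=4, G=4, C=2 → A+T=8, G+C=6
Perfect-match Tm = 2(8) + 4(6) = 16 + 24 = 40°C
Mismatches (positions where the bases are not complementary): 1 (at position 14)
Effective Tm = 40 − 1×4 = 40 − 4 = 36°C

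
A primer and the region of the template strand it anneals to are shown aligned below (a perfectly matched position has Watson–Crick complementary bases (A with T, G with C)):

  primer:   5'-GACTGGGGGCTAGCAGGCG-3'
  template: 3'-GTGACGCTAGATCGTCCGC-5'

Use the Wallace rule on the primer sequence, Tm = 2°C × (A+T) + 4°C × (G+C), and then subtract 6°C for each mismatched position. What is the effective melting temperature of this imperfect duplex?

42°C

Primer base counts: A=3, T=2, G=10, C=4 → A+T=5, G+C=14
Perfect-match Tm = 2(5) + 4(14) = 10 + 56 = 66°C
Mismatches (positions where the bases are not complementary): 4 (at positions 1, 6, 8, 9)
Effective Tm = 66 − 4×6 = 66 − 24 = 42°C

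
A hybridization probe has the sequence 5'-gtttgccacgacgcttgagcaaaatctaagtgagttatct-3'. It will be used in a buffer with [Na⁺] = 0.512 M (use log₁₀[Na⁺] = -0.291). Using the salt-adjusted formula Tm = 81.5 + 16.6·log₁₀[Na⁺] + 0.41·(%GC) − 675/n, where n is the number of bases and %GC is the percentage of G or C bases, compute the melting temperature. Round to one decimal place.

77.2°C

Length n = 40. A=11, T=12, G=9, C=8
G+C = 17, so %GC = 17/40 × 100 = 42.5%
Salt term: 16.6 × (-0.291) = -4.831
GC term: 0.41 × 42.5 = 17.425; length term: −675/40 = −16.875
Tm = 81.5 + (-4.831) + 17.425 − 16.875 = 77.219 → 77.2°C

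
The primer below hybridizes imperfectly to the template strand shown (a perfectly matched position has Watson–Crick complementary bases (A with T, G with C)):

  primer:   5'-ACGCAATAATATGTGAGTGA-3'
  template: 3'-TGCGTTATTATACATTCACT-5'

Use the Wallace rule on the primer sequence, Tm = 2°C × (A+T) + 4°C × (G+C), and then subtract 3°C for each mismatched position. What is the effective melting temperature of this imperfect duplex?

Primer base counts: A=8, T=5, G=5, C=2 → A+T=13, G+C=7
Perfect-match Tm = 2(13) + 4(7) = 26 + 28 = 54°C
Mismatches (positions where the bases are not complementary): 1 (at position 15)
Effective Tm = 54 − 1×3 = 54 − 3 = 51°C

51°C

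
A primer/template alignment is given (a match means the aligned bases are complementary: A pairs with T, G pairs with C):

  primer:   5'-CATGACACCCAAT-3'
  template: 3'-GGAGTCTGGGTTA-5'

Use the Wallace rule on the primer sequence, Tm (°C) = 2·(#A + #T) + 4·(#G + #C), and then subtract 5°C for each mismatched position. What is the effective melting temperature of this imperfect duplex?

23°C

Primer base counts: A=5, T=2, G=1, C=5 → A+T=7, G+C=6
Perfect-match Tm = 2(7) + 4(6) = 14 + 24 = 38°C
Mismatches (positions where the bases are not complementary): 3 (at positions 2, 4, 6)
Effective Tm = 38 − 3×5 = 38 − 15 = 23°C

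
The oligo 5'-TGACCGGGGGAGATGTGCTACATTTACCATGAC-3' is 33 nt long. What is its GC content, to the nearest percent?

A=8, G=10, T=8, C=7
G+C = 10 + 7 = 17 out of 33 bases
%GC = 17/33 × 100 = 51.52% ≈ 52%

52%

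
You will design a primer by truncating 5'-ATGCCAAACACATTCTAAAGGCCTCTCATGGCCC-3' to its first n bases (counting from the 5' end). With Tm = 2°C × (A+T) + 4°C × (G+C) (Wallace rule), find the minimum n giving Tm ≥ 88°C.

n = 31

First 30 bases: ATGCCAAACACATTCTAAAGGCCTCTCATG → Tm = 86°C (< 88°C)
First 31 bases: ATGCCAAACACATTCTAAAGGCCTCTCATGG → Tm = 90°C (≥ 88°C)
Each additional base adds 2°C (A/T) or 4°C (G/C), so Tm is non-decreasing in n; n = 31 is the first length to reach 88°C.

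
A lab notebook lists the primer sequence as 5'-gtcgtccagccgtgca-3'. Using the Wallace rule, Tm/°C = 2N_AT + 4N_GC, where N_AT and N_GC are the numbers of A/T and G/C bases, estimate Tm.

Scanning the sequence gives C=6, G=5, A=2, T=3.
So N_AT = 5 and N_GC = 11.
Tm = 4·11 + 2·5 = 44 + 10 = 54°C

54°C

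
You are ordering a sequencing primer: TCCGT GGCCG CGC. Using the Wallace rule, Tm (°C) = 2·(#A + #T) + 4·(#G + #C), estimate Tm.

48°C

Base counts: T=2, C=6, A=0, G=5
A+T = 2, G+C = 11
Tm = 2×2 + 4×11 = 48°C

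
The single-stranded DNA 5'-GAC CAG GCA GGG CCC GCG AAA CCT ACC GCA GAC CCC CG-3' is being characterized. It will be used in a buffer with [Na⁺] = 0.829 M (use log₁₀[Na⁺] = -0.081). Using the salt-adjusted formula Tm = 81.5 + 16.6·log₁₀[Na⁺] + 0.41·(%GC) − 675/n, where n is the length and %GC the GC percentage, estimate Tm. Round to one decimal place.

Length n = 38. G=11, C=17, A=9, T=1
G+C = 28, so %GC = 28/38 × 100 = 73.684%
Salt term: 16.6 × (-0.081) = -1.345
GC term: 0.41 × 73.684 = 30.21; length term: −675/38 = −17.763
Tm = 81.5 + (-1.345) + 30.21 − 17.763 = 92.602 → 92.6°C

92.6°C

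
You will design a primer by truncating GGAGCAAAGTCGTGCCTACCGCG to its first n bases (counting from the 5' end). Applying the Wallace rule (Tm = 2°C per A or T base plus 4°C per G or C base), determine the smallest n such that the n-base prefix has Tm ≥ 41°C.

n = 14

First 13 bases: GGAGCAAAGTCGT → Tm = 40°C (< 41°C)
First 14 bases: GGAGCAAAGTCGTG → Tm = 44°C (≥ 41°C)
Since every base adds ≥2°C, Tm only increases with n, so the threshold is first crossed at n = 14.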